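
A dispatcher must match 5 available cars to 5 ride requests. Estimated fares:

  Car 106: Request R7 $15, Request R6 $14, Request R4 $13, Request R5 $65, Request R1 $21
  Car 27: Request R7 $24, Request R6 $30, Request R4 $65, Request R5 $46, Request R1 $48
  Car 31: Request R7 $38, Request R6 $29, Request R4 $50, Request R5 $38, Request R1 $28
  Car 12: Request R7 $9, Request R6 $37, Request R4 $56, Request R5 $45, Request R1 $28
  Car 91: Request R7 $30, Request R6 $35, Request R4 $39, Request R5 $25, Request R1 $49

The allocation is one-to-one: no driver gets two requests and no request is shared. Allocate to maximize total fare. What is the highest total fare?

This is the linear assignment problem.
Optimal: Car 106→Request R5 ($65), Car 27→Request R4 ($65), Car 31→Request R7 ($38), Car 12→Request R6 ($37), Car 91→Request R1 ($49) — total 65+65+38+37+49 = $254.

Maximum total: $254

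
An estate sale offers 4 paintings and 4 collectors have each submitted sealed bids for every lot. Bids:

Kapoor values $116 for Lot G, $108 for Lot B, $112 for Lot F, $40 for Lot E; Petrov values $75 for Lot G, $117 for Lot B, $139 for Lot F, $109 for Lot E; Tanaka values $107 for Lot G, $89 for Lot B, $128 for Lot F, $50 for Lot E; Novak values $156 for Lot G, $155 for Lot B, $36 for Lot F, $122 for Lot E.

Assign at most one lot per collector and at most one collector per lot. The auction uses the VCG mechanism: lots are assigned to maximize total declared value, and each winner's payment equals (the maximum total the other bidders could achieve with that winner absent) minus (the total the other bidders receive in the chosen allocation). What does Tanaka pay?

Tanaka pays $30.

Efficient allocation: Kapoor→Lot G ($116), Petrov→Lot E ($109), Tanaka→Lot F ($128), Novak→Lot B ($155); total welfare W = $508.
Tanaka receives Lot F at value $128, so the others get W − 128 = $380.
Without Tanaka: best allocation of the remaining 3 bidders over all 4 lots is Kapoor→Lot G ($116), Petrov→Lot F ($139), Novak→Lot B ($155), total $410.
VCG payment = (others' best without Tanaka) − (others' welfare with Tanaka) = 410 − 380 = $30.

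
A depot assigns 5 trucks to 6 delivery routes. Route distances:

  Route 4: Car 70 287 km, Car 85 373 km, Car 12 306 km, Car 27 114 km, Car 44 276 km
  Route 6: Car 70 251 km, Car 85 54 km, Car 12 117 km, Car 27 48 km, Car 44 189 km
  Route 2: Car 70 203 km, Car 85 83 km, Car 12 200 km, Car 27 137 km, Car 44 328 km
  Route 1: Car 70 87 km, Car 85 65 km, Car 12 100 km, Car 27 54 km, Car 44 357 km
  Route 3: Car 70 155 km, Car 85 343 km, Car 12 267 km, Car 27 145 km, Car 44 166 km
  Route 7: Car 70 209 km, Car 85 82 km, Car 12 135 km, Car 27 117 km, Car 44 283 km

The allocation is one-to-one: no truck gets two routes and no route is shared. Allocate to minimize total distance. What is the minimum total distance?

Min total: 519 km

Treat this as an assignment problem: match each truck to one route.
Optimal: Car 70→Route 1 (87 km), Car 85→Route 2 (83 km), Car 12→Route 7 (135 km), Car 27→Route 6 (48 km), Car 44→Route 3 (166 km) — total 87+83+135+48+166 = 519 km.
Next-best assignment: Car 70→Route 1, Car 85→Route 6, Car 12→Route 7, Car 27→Route 4, Car 44→Route 3 = 556 km.
Swapping Car 12↔Car 44 (Car 12→Route 3 267 km, Car 44→Route 7 283 km) adds 249.
Checked against all permutations: 519 km is optimal.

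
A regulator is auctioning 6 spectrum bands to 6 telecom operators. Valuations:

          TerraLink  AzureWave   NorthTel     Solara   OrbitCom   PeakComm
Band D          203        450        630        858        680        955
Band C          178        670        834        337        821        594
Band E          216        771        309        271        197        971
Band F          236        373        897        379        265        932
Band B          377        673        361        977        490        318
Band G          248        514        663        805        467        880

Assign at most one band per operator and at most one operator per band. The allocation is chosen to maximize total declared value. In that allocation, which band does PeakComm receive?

PeakComm receives Band D.

Optimal: TerraLink→Band G ($248M), AzureWave→Band E ($771M), NorthTel→Band F ($897M), Solara→Band B ($977M), OrbitCom→Band C ($821M), PeakComm→Band D ($955M) — total 248+771+897+977+821+955 = $4669M.
Row-greedy (each operator in turn takes its best remaining band) gives $4604M, worse by 65.
Swapping PeakComm↔TerraLink (PeakComm→Band G $880M, TerraLink→Band D $203M) loses 120.
PeakComm's own top band is Band E ($971M), but forcing PeakComm→Band E and reassigning the rest optimally gives only $4468M — worse by 201.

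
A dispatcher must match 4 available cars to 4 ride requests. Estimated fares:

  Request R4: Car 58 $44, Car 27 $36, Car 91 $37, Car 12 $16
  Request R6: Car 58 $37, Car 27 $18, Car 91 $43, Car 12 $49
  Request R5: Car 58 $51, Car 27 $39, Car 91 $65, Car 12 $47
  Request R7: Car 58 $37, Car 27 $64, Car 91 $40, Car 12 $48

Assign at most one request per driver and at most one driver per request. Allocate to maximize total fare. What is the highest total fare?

Treat this as an assignment problem: match each driver to one request.
Optimal: Car 58→Request R4 ($44), Car 27→Request R7 ($64), Car 91→Request R5 ($65), Car 12→Request R6 ($49) — total 44+64+65+49 = $222.
Row-greedy (each driver in turn takes its best remaining request) gives $174, worse by 48.

Maximum total: $222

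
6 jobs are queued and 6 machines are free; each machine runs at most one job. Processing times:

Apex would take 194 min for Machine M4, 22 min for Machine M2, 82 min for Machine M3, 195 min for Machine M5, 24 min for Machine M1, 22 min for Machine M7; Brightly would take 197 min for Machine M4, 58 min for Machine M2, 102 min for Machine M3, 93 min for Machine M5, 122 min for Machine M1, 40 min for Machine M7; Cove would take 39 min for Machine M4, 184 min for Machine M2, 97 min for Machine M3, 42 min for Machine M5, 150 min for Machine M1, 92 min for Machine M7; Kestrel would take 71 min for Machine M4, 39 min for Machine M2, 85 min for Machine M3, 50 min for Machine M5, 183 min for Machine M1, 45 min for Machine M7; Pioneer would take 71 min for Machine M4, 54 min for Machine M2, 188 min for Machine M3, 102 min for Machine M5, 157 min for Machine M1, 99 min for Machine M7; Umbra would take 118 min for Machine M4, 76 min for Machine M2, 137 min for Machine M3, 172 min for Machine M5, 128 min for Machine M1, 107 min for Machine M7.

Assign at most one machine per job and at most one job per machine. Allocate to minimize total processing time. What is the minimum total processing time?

Min total: 338 min

Optimal: Apex→Machine M1 (24 min), Brightly→Machine M7 (40 min), Cove→Machine M5 (42 min), Kestrel→Machine M3 (85 min), Pioneer→Machine M4 (71 min), Umbra→Machine M2 (76 min) — total 24+40+42+85+71+76 = 338 min.
No other one-to-one assignment undercuts 338 min.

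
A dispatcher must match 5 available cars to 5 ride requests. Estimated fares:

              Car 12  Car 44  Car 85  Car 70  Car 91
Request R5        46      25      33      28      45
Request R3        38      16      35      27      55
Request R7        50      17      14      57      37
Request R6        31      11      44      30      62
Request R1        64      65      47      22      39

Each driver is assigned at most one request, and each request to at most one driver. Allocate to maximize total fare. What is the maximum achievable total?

Max total: $267

Optimal: Car 12→Request R5 ($46), Car 44→Request R1 ($65), Car 85→Request R6 ($44), Car 70→Request R7 ($57), Car 91→Request R3 ($55) — total 46+65+44+57+55 = $267.
Next-best assignment: Car 12→Request R5, Car 44→Request R1, Car 85→Request R3, Car 70→Request R7, Car 91→Request R6 = $265.
No other one-to-one assignment exceeds $267.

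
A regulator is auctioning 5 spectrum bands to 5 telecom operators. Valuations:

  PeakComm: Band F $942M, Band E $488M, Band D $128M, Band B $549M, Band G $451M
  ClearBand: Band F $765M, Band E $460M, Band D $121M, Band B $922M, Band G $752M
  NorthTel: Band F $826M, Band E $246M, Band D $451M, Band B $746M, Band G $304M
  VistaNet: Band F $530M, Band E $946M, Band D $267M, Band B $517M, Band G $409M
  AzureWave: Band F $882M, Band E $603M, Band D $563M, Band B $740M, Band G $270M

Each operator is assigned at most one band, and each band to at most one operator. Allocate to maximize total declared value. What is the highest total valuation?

Max total: $3949M

Treat this as an assignment problem: match each operator to one band.
Optimal: PeakComm→Band F ($942M), ClearBand→Band G ($752M), NorthTel→Band B ($746M), VistaNet→Band E ($946M), AzureWave→Band D ($563M) — total 942+752+746+946+563 = $3949M.
Row-greedy (each operator in turn takes its best remaining band) gives $3531M, worse by 418.
Next-best assignment: PeakComm→Band F, ClearBand→Band G, NorthTel→Band D, VistaNet→Band E, AzureWave→Band B = $3831M.
Swapping AzureWave↔ClearBand (AzureWave→Band G $270M, ClearBand→Band D $121M) loses 924.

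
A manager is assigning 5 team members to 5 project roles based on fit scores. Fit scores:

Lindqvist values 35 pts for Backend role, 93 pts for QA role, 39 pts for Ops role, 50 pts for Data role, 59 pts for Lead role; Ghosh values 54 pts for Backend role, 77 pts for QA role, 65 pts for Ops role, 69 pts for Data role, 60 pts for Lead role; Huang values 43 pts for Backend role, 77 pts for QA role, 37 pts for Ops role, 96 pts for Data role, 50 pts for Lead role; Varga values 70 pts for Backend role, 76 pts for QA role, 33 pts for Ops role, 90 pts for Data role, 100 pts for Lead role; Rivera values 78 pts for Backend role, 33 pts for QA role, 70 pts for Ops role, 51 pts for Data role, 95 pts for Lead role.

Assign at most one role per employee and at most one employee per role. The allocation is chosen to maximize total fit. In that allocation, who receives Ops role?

Ghosh receives Ops role.

Optimal: Lindqvist→QA role (93 pts), Ghosh→Ops role (65 pts), Huang→Data role (96 pts), Varga→Lead role (100 pts), Rivera→Backend role (78 pts) — total 93+65+96+100+78 = 432 pts.
Row-greedy (each employee in turn takes its best remaining role) gives 352 pts, worse by 80.
Next-best assignment: Lindqvist→QA role, Ghosh→Ops role, Huang→Data role, Varga→Backend role, Rivera→Lead role = 419 pts.
Swapping Ghosh↔Huang (Ghosh→Data role 69 pts, Huang→Ops role 37 pts) loses 55.
Ghosh's own top role is QA role (77 pts), but forcing Ghosh→QA role and reassigning the rest optimally gives only 390 pts — worse by 42.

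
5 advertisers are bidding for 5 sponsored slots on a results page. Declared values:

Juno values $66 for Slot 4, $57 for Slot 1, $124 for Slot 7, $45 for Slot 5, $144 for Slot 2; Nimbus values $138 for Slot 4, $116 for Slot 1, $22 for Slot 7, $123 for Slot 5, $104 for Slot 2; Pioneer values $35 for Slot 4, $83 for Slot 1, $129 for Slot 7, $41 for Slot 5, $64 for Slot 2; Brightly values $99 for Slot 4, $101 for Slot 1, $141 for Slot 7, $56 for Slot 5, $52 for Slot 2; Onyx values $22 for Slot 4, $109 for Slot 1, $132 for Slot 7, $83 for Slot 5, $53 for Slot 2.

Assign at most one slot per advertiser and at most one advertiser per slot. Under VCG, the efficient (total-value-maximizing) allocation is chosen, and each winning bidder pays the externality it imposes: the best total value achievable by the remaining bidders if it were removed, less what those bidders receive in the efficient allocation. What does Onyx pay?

Onyx pays $17.

Efficient allocation: Juno→Slot 2 ($144), Nimbus→Slot 5 ($123), Pioneer→Slot 7 ($129), Brightly→Slot 4 ($99), Onyx→Slot 1 ($109); total welfare W = $604.
Onyx receives Slot 1 at value $109, so the others get W − 109 = $495.
Without Onyx: best allocation of the remaining 4 bidders over all 5 slots is Juno→Slot 2 ($144), Nimbus→Slot 4 ($138), Pioneer→Slot 7 ($129), Brightly→Slot 1 ($101), total $512.
VCG payment = (others' best without Onyx) − (others' welfare with Onyx) = 512 − 495 = $17.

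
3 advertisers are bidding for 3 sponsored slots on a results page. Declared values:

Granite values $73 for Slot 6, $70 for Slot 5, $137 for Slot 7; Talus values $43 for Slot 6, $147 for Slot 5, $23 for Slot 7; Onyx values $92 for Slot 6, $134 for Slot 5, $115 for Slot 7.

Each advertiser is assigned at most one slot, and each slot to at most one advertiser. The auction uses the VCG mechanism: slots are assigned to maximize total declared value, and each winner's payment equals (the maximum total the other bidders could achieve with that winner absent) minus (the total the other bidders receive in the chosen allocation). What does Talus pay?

Talus pays $42.

Efficient allocation: Granite→Slot 7 ($137), Talus→Slot 5 ($147), Onyx→Slot 6 ($92); total welfare W = $376.
Talus receives Slot 5 at value $147, so the others get W − 147 = $229.
Without Talus: best allocation of the remaining 2 bidders over all 3 slots is Granite→Slot 7 ($137), Onyx→Slot 5 ($134), total $271.
VCG payment = (others' best without Talus) − (others' welfare with Talus) = 271 − 229 = $42.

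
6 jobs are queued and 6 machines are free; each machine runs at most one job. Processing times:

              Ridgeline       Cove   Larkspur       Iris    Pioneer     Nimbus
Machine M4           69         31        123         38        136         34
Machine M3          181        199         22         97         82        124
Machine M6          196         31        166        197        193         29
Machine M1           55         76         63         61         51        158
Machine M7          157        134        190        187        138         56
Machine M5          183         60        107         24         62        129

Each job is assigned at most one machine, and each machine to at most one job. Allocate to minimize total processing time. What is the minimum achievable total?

This is the linear assignment problem.
Optimal: Ridgeline→Machine M4 (69 min), Cove→Machine M6 (31 min), Larkspur→Machine M3 (22 min), Iris→Machine M5 (24 min), Pioneer→Machine M1 (51 min), Nimbus→Machine M7 (56 min) — total 69+31+22+24+51+56 = 253 min.
Row-greedy (each job in turn takes its cheapest remaining machine) gives 299 min, worse by 46.

Min total: 253 min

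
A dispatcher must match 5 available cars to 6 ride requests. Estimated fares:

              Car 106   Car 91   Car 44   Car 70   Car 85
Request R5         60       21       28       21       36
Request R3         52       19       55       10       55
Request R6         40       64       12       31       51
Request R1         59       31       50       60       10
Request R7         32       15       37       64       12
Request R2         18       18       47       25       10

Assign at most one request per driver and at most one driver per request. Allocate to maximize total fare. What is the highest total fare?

Optimal: Car 106→Request R5 ($60), Car 91→Request R6 ($64), Car 44→Request R1 ($50), Car 70→Request R7 ($64), Car 85→Request R3 ($55) — total 60+64+50+64+55 = $293.
Max-entry greedy (repeatedly take the single best remaining cell) gives $253, worse by 40.
Next-best assignment: Car 106→Request R5, Car 91→Request R6, Car 44→Request R2, Car 70→Request R7, Car 85→Request R3 = $290.

Maximum total: $293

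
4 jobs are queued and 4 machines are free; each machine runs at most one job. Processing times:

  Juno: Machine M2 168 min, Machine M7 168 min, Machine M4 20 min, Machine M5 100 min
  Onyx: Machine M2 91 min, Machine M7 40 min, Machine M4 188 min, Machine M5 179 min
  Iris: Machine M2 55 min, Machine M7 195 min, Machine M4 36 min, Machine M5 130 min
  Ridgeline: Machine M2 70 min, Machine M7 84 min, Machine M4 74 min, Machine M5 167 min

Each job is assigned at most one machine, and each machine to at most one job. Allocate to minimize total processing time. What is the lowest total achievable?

This is a one-to-one assignment (minimum-cost bipartite matching).
Optimal: Juno→Machine M5 (100 min), Onyx→Machine M7 (40 min), Iris→Machine M4 (36 min), Ridgeline→Machine M2 (70 min) — total 100+40+36+70 = 246 min.
Row-greedy (each job in turn takes its cheapest remaining machine) gives 282 min, worse by 36.
Swapping Ridgeline↔Onyx (Ridgeline→Machine M7 84 min, Onyx→Machine M2 91 min) adds 65.

Minimum total: 246 min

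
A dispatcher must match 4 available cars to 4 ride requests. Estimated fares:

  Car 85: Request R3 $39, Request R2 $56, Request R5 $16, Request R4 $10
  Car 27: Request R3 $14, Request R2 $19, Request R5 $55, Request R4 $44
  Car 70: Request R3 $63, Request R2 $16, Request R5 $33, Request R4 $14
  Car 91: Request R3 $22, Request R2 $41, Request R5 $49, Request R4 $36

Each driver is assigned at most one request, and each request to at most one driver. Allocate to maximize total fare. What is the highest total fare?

Max total: $212

Optimal: Car 85→Request R2 ($56), Car 27→Request R4 ($44), Car 70→Request R3 ($63), Car 91→Request R5 ($49) — total 56+44+63+49 = $212.
Max-entry greedy (repeatedly take the single best remaining cell) gives $210, worse by 2.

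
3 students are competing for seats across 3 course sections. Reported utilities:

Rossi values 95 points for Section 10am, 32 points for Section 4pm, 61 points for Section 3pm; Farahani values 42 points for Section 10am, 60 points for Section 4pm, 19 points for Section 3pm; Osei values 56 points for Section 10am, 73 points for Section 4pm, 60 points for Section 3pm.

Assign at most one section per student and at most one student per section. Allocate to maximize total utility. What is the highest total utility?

Optimal: Rossi→Section 10am (95 points), Farahani→Section 4pm (60 points), Osei→Section 3pm (60 points) — total 95+60+60 = 215 points.
Next-best assignment: Rossi→Section 10am, Farahani→Section 3pm, Osei→Section 4pm = 187 points.

Maximum total: 215 points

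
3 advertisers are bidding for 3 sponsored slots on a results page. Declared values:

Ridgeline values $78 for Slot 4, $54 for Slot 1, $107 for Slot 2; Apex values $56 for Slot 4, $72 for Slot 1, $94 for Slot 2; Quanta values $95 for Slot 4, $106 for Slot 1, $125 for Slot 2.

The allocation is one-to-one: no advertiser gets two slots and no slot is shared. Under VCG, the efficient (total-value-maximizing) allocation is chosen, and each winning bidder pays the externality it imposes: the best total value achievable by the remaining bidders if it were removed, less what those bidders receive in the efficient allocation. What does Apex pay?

Apex pays $29.

Efficient allocation: Ridgeline→Slot 4 ($78), Apex→Slot 2 ($94), Quanta→Slot 1 ($106); total welfare W = $278.
Apex receives Slot 2 at value $94, so the others get W − 94 = $184.
Without Apex: best allocation of the remaining 2 bidders over all 3 slots is Ridgeline→Slot 2 ($107), Quanta→Slot 1 ($106), total $213.
VCG payment = (others' best without Apex) − (others' welfare with Apex) = 213 − 184 = $29.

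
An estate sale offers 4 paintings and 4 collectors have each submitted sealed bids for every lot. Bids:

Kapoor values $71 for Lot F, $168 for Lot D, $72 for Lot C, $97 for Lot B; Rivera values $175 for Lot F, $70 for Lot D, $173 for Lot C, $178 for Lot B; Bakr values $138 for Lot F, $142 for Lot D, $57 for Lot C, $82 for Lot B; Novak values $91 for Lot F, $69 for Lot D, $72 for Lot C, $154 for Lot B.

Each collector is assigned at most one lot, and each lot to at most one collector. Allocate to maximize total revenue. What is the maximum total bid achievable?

This is a one-to-one assignment (maximum-weight bipartite matching).
Optimal: Kapoor→Lot D ($168), Rivera→Lot C ($173), Bakr→Lot F ($138), Novak→Lot B ($154) — total 168+173+138+154 = $633.
Row-greedy (each collector in turn takes its best remaining lot) gives $556, worse by 77.
Checked against all permutations: $633 is optimal.

Max total: $633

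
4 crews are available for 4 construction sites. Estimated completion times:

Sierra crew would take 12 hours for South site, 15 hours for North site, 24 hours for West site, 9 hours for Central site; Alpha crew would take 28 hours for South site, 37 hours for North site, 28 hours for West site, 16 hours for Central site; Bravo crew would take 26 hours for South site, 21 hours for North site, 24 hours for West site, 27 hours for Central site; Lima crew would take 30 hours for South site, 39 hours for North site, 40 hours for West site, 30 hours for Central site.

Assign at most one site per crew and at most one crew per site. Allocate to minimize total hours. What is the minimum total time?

Minimum total: 85 hours

Optimal: Sierra crew→North site (15 hours), Alpha crew→Central site (16 hours), Bravo crew→West site (24 hours), Lima crew→South site (30 hours) — total 15+16+24+30 = 85 hours.
Next-best assignment: Sierra crew→Central site, Alpha crew→West site, Bravo crew→North site, Lima crew→South site = 88 hours.
Swapping Lima crew↔Alpha crew (Lima crew→Central site 30 hours, Alpha crew→South site 28 hours) adds 12.
Checked against all permutations: 85 hours is optimal.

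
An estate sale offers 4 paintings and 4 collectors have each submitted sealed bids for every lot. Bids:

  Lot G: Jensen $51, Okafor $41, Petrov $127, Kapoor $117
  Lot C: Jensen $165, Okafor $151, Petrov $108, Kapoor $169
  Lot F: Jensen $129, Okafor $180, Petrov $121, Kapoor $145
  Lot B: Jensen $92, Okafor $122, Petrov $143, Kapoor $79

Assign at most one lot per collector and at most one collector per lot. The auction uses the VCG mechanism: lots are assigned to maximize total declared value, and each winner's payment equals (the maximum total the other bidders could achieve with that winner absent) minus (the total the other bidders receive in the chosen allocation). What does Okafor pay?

Efficient allocation: Jensen→Lot C ($165), Okafor→Lot F ($180), Petrov→Lot B ($143), Kapoor→Lot G ($117); total welfare W = $605.
Okafor receives Lot F at value $180, so the others get W − 180 = $425.
Without Okafor: best allocation of the remaining 3 bidders over all 4 lots is Jensen→Lot C ($165), Petrov→Lot B ($143), Kapoor→Lot F ($145), total $453.
VCG payment = (others' best without Okafor) − (others' welfare with Okafor) = 453 − 425 = $28.

Okafor pays $28.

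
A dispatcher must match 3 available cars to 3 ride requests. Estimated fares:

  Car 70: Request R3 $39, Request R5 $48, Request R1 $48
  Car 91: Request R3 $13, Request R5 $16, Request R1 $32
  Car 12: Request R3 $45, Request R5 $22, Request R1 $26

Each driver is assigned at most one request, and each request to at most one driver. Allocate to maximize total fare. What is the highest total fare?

Treat this as an assignment problem: match each driver to one request.
Optimal: Car 70→Request R5 ($48), Car 91→Request R1 ($32), Car 12→Request R3 ($45) — total 48+32+45 = $125.
Next-best assignment: Car 70→Request R1, Car 91→Request R5, Car 12→Request R3 = $109.
Swapping Car 91↔Car 12 (Car 91→Request R3 $13, Car 12→Request R1 $26) loses 38.
No other one-to-one assignment exceeds $125.

Max total: $125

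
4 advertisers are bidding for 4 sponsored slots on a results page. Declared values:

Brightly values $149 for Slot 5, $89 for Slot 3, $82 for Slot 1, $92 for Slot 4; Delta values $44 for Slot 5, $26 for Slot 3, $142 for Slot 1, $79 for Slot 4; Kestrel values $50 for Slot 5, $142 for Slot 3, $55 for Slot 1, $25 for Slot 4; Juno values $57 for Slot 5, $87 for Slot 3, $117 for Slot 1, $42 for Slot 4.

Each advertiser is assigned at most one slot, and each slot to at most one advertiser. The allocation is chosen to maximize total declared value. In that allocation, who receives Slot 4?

This is the linear assignment problem.
Optimal: Brightly→Slot 5 ($149), Delta→Slot 4 ($79), Kestrel→Slot 3 ($142), Juno→Slot 1 ($117) — total 149+79+142+117 = $487.
Row-greedy (each advertiser in turn takes its best remaining slot) gives $475, worse by 12.
Next-best assignment: Brightly→Slot 5, Delta→Slot 1, Kestrel→Slot 3, Juno→Slot 4 = $475.
Checked against all permutations: $487 is optimal.
Delta's own top slot is Slot 1 ($142), but forcing Delta→Slot 1 and reassigning the rest optimally gives only $475 — worse by 12.

Delta receives Slot 4.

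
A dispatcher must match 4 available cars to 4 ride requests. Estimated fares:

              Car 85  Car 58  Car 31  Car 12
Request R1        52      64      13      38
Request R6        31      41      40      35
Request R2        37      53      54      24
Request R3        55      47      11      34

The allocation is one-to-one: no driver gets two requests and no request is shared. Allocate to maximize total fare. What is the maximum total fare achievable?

Max total: $208

Optimal: Car 85→Request R3 ($55), Car 58→Request R1 ($64), Car 31→Request R2 ($54), Car 12→Request R6 ($35) — total 55+64+54+35 = $208.
Column-greedy (each request in turn goes to its best remaining driver) gives $175, worse by 33.
Swapping Car 85↔Car 58 (Car 85→Request R1 $52, Car 58→Request R3 $47) loses 20.
No other one-to-one assignment exceeds $208.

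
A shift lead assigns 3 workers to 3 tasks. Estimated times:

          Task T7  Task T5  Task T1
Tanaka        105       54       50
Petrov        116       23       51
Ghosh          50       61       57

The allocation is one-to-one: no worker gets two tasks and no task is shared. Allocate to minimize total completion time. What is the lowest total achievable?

Min total: 123 min

Optimal: Tanaka→Task T1 (50 min), Petrov→Task T5 (23 min), Ghosh→Task T7 (50 min) — total 50+23+50 = 123 min.
Every other assignment is strictly worse.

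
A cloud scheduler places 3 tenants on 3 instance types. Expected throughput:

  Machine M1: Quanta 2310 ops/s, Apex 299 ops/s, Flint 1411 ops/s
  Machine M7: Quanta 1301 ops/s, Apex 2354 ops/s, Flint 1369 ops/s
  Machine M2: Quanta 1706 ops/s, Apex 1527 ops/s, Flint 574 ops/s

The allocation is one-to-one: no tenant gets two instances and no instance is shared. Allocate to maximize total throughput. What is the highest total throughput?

Max total: 5471 ops/s

Optimal: Quanta→Machine M2 (1706 ops/s), Apex→Machine M7 (2354 ops/s), Flint→Machine M1 (1411 ops/s) — total 1706+2354+1411 = 5471 ops/s.
Max-entry greedy (repeatedly take the single best remaining cell) gives 5238 ops/s, worse by 233.
Swapping Flint↔Apex (Flint→Machine M7 1369 ops/s, Apex→Machine M1 299 ops/s) loses 2097.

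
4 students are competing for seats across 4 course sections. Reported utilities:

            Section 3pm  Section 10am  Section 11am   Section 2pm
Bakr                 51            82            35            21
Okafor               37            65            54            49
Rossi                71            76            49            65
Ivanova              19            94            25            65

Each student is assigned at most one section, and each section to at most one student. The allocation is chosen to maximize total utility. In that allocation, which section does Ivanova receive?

Ivanova receives Section 2pm.

Treat this as an assignment problem: match each student to one section.
Optimal: Bakr→Section 10am (82 points), Okafor→Section 11am (54 points), Rossi→Section 3pm (71 points), Ivanova→Section 2pm (65 points) — total 82+54+71+65 = 272 points.
Column-greedy (each section in turn goes to its best remaining student) gives 240 points, worse by 32.
Next-best assignment: Bakr→Section 3pm, Okafor→Section 11am, Rossi→Section 2pm, Ivanova→Section 10am = 264 points.
Ivanova's own top section is Section 10am (94 points), but forcing Ivanova→Section 10am and reassigning the rest optimally gives only 264 points — worse by 8.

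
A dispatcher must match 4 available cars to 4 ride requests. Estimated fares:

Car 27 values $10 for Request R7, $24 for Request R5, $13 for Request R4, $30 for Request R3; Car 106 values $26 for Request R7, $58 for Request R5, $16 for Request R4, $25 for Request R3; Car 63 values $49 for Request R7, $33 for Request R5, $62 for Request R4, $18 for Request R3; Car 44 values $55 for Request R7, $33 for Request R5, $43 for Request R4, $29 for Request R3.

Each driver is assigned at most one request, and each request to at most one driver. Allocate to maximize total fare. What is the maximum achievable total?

Maximum total: $205

This is a one-to-one assignment (maximum-weight bipartite matching).
Optimal: Car 27→Request R3 ($30), Car 106→Request R5 ($58), Car 63→Request R4 ($62), Car 44→Request R7 ($55) — total 30+58+62+55 = $205.
Swapping Car 106↔Car 63 (Car 106→Request R4 $16, Car 63→Request R5 $33) loses 71.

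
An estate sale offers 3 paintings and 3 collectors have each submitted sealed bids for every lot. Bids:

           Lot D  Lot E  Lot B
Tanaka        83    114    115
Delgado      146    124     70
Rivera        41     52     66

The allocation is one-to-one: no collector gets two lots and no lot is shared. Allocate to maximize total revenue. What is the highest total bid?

This is a one-to-one assignment (maximum-weight bipartite matching).
Optimal: Tanaka→Lot E ($114), Delgado→Lot D ($146), Rivera→Lot B ($66) — total 114+146+66 = $326.
Row-greedy (each collector in turn takes its best remaining lot) gives $313, worse by 13.
Checked against all permutations: $326 is optimal.

Maximum total: $326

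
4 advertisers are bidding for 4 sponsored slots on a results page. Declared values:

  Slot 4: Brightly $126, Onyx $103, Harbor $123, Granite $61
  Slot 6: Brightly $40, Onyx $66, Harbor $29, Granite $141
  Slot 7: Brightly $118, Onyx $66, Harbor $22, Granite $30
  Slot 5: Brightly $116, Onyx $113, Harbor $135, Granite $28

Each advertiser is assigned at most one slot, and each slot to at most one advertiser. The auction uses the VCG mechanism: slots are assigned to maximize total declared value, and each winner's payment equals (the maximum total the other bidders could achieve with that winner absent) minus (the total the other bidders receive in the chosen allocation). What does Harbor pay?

Efficient allocation: Brightly→Slot 7 ($118), Onyx→Slot 4 ($103), Harbor→Slot 5 ($135), Granite→Slot 6 ($141); total welfare W = $497.
Harbor receives Slot 5 at value $135, so the others get W − 135 = $362.
Without Harbor: best allocation of the remaining 3 bidders over all 4 slots is Brightly→Slot 4 ($126), Onyx→Slot 5 ($113), Granite→Slot 6 ($141), total $380.
VCG payment = (others' best without Harbor) − (others' welfare with Harbor) = 380 − 362 = $18.

Harbor pays $18.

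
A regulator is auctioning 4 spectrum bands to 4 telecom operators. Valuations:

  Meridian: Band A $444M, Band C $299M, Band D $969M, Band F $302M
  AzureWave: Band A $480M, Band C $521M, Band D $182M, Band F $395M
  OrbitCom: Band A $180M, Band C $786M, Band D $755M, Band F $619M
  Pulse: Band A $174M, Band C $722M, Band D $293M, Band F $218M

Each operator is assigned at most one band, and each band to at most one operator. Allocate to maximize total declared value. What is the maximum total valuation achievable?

Optimal: Meridian→Band D ($969M), AzureWave→Band A ($480M), OrbitCom→Band F ($619M), Pulse→Band C ($722M) — total 969+480+619+722 = $2790M.
Max-entry greedy (repeatedly take the single best remaining cell) gives $2453M, worse by 337.
Next-best assignment: Meridian→Band D, AzureWave→Band A, OrbitCom→Band C, Pulse→Band F = $2453M.

Max total: $2790M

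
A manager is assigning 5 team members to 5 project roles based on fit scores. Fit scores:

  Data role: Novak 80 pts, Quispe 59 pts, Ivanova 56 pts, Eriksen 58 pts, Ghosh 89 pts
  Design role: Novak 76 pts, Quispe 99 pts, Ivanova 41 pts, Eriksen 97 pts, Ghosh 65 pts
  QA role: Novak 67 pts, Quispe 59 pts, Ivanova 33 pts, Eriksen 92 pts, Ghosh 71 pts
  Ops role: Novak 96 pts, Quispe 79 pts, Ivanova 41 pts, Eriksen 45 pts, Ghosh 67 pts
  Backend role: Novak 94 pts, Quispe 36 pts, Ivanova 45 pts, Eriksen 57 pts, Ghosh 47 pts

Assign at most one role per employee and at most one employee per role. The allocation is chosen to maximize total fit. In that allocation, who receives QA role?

Eriksen receives QA role.

Optimal: Novak→Ops role (96 pts), Quispe→Design role (99 pts), Ivanova→Backend role (45 pts), Eriksen→QA role (92 pts), Ghosh→Data role (89 pts) — total 96+99+45+92+89 = 421 pts.
Row-greedy (each employee in turn takes its best remaining role) gives 390 pts, worse by 31.
Eriksen's own top role is Design role (97 pts), but forcing Eriksen→Design role and reassigning the rest optimally gives only 397 pts — worse by 24.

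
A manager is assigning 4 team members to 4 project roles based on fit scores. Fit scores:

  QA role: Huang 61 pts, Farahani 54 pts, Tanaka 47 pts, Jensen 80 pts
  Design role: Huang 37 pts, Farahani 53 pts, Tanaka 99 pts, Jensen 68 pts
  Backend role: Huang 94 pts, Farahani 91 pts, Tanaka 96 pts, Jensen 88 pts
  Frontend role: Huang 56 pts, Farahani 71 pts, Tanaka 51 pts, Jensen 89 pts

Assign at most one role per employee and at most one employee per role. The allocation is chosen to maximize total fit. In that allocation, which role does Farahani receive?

This is the linear assignment problem.
Optimal: Huang→Backend role (94 pts), Farahani→Frontend role (71 pts), Tanaka→Design role (99 pts), Jensen→QA role (80 pts) — total 94+71+99+80 = 344 pts.
Max-entry greedy (repeatedly take the single best remaining cell) gives 336 pts, worse by 8.
Farahani's own top role is Backend role (91 pts), but forcing Farahani→Backend role and reassigning the rest optimally gives only 340 pts — worse by 4.

Farahani receives Frontend role.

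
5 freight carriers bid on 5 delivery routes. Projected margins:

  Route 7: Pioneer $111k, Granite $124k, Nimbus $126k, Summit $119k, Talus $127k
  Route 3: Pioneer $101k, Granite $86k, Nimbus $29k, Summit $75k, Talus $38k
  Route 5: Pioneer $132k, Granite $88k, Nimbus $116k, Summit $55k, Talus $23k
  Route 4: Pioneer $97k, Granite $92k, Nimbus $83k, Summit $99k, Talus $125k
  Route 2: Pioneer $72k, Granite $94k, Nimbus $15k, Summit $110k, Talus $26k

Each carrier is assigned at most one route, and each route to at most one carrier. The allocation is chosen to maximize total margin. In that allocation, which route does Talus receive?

Talus receives Route 4.

This is the linear assignment problem.
Optimal: Pioneer→Route 5 ($132k), Granite→Route 3 ($86k), Nimbus→Route 7 ($126k), Summit→Route 2 ($110k), Talus→Route 4 ($125k) — total 132+86+126+110+125 = $579k.
Row-greedy (each carrier in turn takes its best remaining route) gives $487k, worse by 92.
Talus's own top route is Route 7 ($127k), but forcing Talus→Route 7 and reassigning the rest optimally gives only $546k — worse by 33.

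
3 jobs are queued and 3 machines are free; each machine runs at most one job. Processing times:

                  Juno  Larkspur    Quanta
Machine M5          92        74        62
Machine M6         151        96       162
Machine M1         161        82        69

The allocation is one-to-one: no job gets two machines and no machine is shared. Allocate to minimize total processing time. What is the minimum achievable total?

Min total: 257 min

This is the linear assignment problem.
Optimal: Juno→Machine M5 (92 min), Larkspur→Machine M6 (96 min), Quanta→Machine M1 (69 min) — total 92+96+69 = 257 min.
Column-greedy (each machine in turn goes to its cheapest remaining job) gives 319 min, worse by 62.
Next-best assignment: Juno→Machine M6, Larkspur→Machine M5, Quanta→Machine M1 = 294 min.
Checked against all permutations: 257 min is optimal.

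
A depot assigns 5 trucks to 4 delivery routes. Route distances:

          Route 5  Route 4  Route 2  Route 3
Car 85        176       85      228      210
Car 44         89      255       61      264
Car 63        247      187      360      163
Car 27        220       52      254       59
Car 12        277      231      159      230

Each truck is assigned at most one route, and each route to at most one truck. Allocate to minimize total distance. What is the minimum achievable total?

This is a one-to-one assignment (minimum-cost bipartite matching).
Optimal: Car 44→Route 5 (89 km), Car 85→Route 4 (85 km), Car 12→Route 2 (159 km), Car 27→Route 3 (59 km) — total 89+85+159+59 = 392 km.
Min-entry greedy (repeatedly take the single cheapest remaining cell) gives 452 km, worse by 60.
Checked against all permutations: 392 km is optimal.

Minimum total: 392 km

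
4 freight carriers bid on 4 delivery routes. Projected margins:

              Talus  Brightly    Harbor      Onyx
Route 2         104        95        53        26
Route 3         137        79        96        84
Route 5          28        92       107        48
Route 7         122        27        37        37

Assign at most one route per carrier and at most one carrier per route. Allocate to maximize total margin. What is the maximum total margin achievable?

Max total: $408k

Optimal: Talus→Route 7 ($122k), Brightly→Route 2 ($95k), Harbor→Route 5 ($107k), Onyx→Route 3 ($84k) — total 122+95+107+84 = $408k.
Column-greedy (each route in turn goes to its best remaining carrier) gives $329k, worse by 79.
Next-best assignment: Talus→Route 3, Brightly→Route 2, Harbor→Route 5, Onyx→Route 7 = $376k.
Checked against all permutations: $408k is optimal.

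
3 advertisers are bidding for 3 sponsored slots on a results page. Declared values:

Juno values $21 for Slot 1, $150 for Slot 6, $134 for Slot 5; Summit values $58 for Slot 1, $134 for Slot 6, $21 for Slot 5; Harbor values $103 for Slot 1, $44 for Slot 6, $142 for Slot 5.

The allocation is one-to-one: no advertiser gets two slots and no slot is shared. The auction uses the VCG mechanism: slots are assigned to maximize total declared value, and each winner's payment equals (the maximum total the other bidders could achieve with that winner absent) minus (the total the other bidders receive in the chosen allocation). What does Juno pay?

Efficient allocation: Juno→Slot 5 ($134), Summit→Slot 6 ($134), Harbor→Slot 1 ($103); total welfare W = $371.
Juno receives Slot 5 at value $134, so the others get W − 134 = $237.
Without Juno: best allocation of the remaining 2 bidders over all 3 slots is Summit→Slot 6 ($134), Harbor→Slot 5 ($142), total $276.
VCG payment = (others' best without Juno) − (others' welfare with Juno) = 276 − 237 = $39.

Juno pays $39.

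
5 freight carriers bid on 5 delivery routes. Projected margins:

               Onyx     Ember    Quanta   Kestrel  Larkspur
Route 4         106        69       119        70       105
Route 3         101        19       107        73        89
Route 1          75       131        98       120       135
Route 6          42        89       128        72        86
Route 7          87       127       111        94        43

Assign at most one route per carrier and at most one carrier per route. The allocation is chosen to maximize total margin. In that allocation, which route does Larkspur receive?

Larkspur receives Route 4.

Treat this as an assignment problem: match each carrier to one route.
Optimal: Onyx→Route 3 ($101k), Ember→Route 7 ($127k), Quanta→Route 6 ($128k), Kestrel→Route 1 ($120k), Larkspur→Route 4 ($105k) — total 101+127+128+120+105 = $581k.
Max-entry greedy (repeatedly take the single best remaining cell) gives $569k, worse by 12.
Swapping Quanta↔Ember (Quanta→Route 7 $111k, Ember→Route 6 $89k) loses 55.
Larkspur's own top route is Route 1 ($135k), but forcing Larkspur→Route 1 and reassigning the rest optimally gives only $569k — worse by 12.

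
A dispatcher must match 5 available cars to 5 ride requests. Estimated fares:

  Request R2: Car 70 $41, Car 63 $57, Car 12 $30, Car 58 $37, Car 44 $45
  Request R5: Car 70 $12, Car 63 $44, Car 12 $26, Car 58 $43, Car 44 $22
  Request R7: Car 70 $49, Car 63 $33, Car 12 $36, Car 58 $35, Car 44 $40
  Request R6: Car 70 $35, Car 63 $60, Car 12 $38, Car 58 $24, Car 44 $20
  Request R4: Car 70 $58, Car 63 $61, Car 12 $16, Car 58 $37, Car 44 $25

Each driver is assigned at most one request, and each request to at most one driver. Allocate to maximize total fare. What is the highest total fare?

This is the linear assignment problem.
Optimal: Car 70→Request R4 ($58), Car 63→Request R6 ($60), Car 12→Request R7 ($36), Car 58→Request R5 ($43), Car 44→Request R2 ($45) — total 58+60+36+43+45 = $242.
Column-greedy (each request in turn goes to its best remaining driver) gives $212, worse by 30.

Max total: $242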